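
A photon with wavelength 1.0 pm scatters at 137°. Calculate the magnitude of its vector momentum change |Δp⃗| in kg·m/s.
7.6076e-22 kg·m/s

Photon momentum magnitude is p = h/λ.

Initial momentum:
p₀ = h/λ = 6.6261e-34/1.0000e-12 = 6.6261e-22 kg·m/s

After scattering:
λ' = λ + Δλ = 1.0 + 4.2008 = 5.2008 pm
p' = h/λ' = 6.6261e-34/5.2008e-12 = 1.2740e-22 kg·m/s

Momentum is a vector; the scattered photon's direction makes angle θ = 137° with the incident direction. The magnitude of the vector change Δp⃗ = p⃗₀ − p⃗' is found from the law of cosines:
|Δp⃗|² = p₀² + p'² − 2p₀p'cos θ
|Δp⃗|² = (6.6261e-22)² + (1.2740e-22)² − 2·6.6261e-22·1.2740e-22·cos(137°)
|Δp⃗| = 7.6076e-22 kg·m/s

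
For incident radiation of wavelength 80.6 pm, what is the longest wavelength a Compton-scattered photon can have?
85.4526 pm (at θ = 180°)

The Compton shift is Δλ = λ_C(1 − cos θ).

Since cos θ ranges from −1 to 1, the factor (1 − cos θ) ranges from 0 to 2; the maximum shift occurs at θ = 180° (backscattering):
Δλ_max = 2λ_C = 2 × 2.4263 pm = 4.8526 pm

Maximum scattered wavelength:
λ'_max = λ₀ + Δλ_max = 80.6 + 4.8526 = 85.4526 pm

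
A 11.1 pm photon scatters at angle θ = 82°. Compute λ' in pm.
13.1886 pm

Using the Compton scattering formula:
λ' = λ + Δλ = λ + λ_C(1 - cos θ)

Given:
- Initial wavelength λ = 11.1 pm
- Scattering angle θ = 82°
- Compton wavelength λ_C ≈ 2.4263 pm

Calculate the shift:
Δλ = 2.4263 × (1 - cos(82°))
Δλ = 2.4263 × 0.8608
Δλ = 2.0886 pm

Final wavelength:
λ' = 11.1 + 2.0886 = 13.1886 pm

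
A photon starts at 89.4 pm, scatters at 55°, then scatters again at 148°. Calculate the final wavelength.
94.9186 pm

Apply Compton shift twice:

First scattering at θ₁ = 55°:
Δλ₁ = λ_C(1 - cos(55°))
Δλ₁ = 2.4263 × 0.4264
Δλ₁ = 1.0346 pm

After first scattering:
λ₁ = 89.4 + 1.0346 = 90.4346 pm

Second scattering at θ₂ = 148°:
Δλ₂ = λ_C(1 - cos(148°))
Δλ₂ = 2.4263 × 1.8480
Δλ₂ = 4.4839 pm

Final wavelength:
λ₂ = 90.4346 + 4.4839 = 94.9186 pm

Total shift: Δλ_total = 1.0346 + 4.4839 = 5.5186 pm

(Intermediate values are shown rounded; full precision is carried through to the final answer.)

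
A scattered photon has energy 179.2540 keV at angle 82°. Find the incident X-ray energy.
256.8001 keV

Convert final energy to wavelength (hc ≈ 1239.842 keV·pm):
λ' = hc/E' = 1239.842 / 179.2540 = 6.9167 pm

Calculate the Compton shift:
Δλ = λ_C(1 - cos(82°))
Δλ = 2.4263 × (1 - cos(82°))
Δλ = 2.0886 pm

Initial wavelength:
λ = λ' - Δλ = 6.9167 - 2.0886 = 4.8280 pm

Initial energy:
E = hc/λ = 1239.842 / 4.8280 = 256.8001 keV

(Intermediate values are shown rounded; full precision is carried through to the final answer.)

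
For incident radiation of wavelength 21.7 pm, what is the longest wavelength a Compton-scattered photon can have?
26.5526 pm (at θ = 180°)

The Compton shift is Δλ = λ_C(1 − cos θ).

Since cos θ ranges from −1 to 1, the factor (1 − cos θ) ranges from 0 to 2; the maximum shift occurs at θ = 180° (backscattering):
Δλ_max = 2λ_C = 2 × 2.4263 pm = 4.8526 pm

Maximum scattered wavelength:
λ'_max = λ₀ + Δλ_max = 21.7 + 4.8526 = 26.5526 pm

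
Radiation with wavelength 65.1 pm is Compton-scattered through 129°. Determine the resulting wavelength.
69.0532 pm

Using the Compton scattering formula:
λ' = λ + Δλ = λ + λ_C(1 - cos θ)

Given:
- Initial wavelength λ = 65.1 pm
- Scattering angle θ = 129°
- Compton wavelength λ_C ≈ 2.4263 pm

Calculate the shift:
Δλ = 2.4263 × (1 - cos(129°))
Δλ = 2.4263 × 1.6293
Δλ = 3.9532 pm

Final wavelength:
λ' = 65.1 + 3.9532 = 69.0532 pm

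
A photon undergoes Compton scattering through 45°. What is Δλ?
0.7106 pm

Using the Compton scattering formula:
Δλ = λ_C(1 - cos θ)

where λ_C = h/(m_e·c) ≈ 2.4263 pm is the Compton wavelength of an electron.

For θ = 45°:
cos(45°) = 0.7071
1 - cos(45°) = 0.2929

Δλ = 2.4263 × 0.2929
Δλ = 0.7106 pm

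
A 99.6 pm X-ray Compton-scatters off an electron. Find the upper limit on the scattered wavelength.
104.4526 pm (at θ = 180°)

The Compton shift is Δλ = λ_C(1 − cos θ).

Since cos θ ranges from −1 to 1, the factor (1 − cos θ) ranges from 0 to 2; the maximum shift occurs at θ = 180° (backscattering):
Δλ_max = 2λ_C = 2 × 2.4263 pm = 4.8526 pm

Maximum scattered wavelength:
λ'_max = λ₀ + Δλ_max = 99.6 + 4.8526 = 104.4526 pm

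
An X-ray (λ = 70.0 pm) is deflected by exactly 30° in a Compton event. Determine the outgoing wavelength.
70.3251 pm

Using the Compton formula: λ' = λ + λ_C(1 − cos θ)

For θ = 30°, cos θ = √3/2 (exact) ≈ 0.8660, so:
1 − cos 30° = 1 − (√3/2) ≈ 0.1340

Δλ = λ_C × 0.1340 = 2.4263 × 0.1340 = 0.3251 pm

λ' = 70.0 + 0.3251 = 70.3251 pm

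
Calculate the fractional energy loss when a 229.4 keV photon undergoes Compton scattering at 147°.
0.4522 (or 45.22%)

Calculate initial and final photon energies:

Initial: E₀ = 229.4 keV → λ₀ = 5.4047 pm
Compton shift: Δλ = 4.4612 pm
Final wavelength: λ' = 9.8659 pm
Final energy: E' = 125.6694 keV

Fractional energy loss:
(E₀ - E')/E₀ = (229.4000 - 125.6694)/229.4000
= 103.7306/229.4000
= 0.4522
= 45.22%

(Intermediate values are shown rounded; full precision is carried through to the final answer.)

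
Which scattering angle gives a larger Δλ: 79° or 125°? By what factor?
125° produces the larger shift by a factor of 1.945

Calculate both shifts using Δλ = λ_C(1 - cos θ):

For θ₁ = 79°:
Δλ₁ = 2.4263 × (1 - cos(79°))
Δλ₁ = 2.4263 × 0.8092
Δλ₁ = 1.9633 pm

For θ₂ = 125°:
Δλ₂ = 2.4263 × (1 - cos(125°))
Δλ₂ = 2.4263 × 1.5736
Δλ₂ = 3.8180 pm

The 125° angle produces the larger shift.
Ratio: 3.8180/1.9633 = 1.945

(Intermediate values are shown rounded; full precision is carried through to the final answer.)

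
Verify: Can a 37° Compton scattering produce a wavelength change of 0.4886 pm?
Yes, consistent

Calculate the expected shift for θ = 37°:

Δλ_expected = λ_C(1 - cos(37°))
Δλ_expected = 2.4263 × (1 - cos(37°))
Δλ_expected = 2.4263 × 0.2014
Δλ_expected = 0.4886 pm

Given shift: 0.4886 pm
Expected shift: 0.4886 pm
Difference: 0.0000 pm

The values match. This is consistent with Compton scattering at the stated angle.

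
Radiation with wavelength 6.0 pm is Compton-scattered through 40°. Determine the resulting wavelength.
6.5676 pm

Using the Compton scattering formula:
λ' = λ + Δλ = λ + λ_C(1 - cos θ)

Given:
- Initial wavelength λ = 6.0 pm
- Scattering angle θ = 40°
- Compton wavelength λ_C ≈ 2.4263 pm

Calculate the shift:
Δλ = 2.4263 × (1 - cos(40°))
Δλ = 2.4263 × 0.2340
Δλ = 0.5676 pm

Final wavelength:
λ' = 6.0 + 0.5676 = 6.5676 pm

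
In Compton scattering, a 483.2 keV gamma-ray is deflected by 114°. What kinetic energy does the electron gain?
275.8366 keV

By energy conservation: K_e = E_initial - E_final

First find the scattered photon energy:
Initial wavelength: λ = hc/E = 2.5659 pm
Compton shift: Δλ = λ_C(1 - cos(114°)) = 3.4132 pm
Final wavelength: λ' = 2.5659 + 3.4132 = 5.9791 pm
Final photon energy: E' = hc/λ' = 207.3634 keV

Electron kinetic energy:
K_e = E - E' = 483.2000 - 207.3634 = 275.8366 keV

(Intermediate values are shown rounded; full precision is carried through to the final answer.)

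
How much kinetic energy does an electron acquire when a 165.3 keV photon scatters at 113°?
51.2905 keV

By energy conservation: K_e = E_initial - E_final

First find the scattered photon energy:
Initial wavelength: λ = hc/E = 7.5006 pm
Compton shift: Δλ = λ_C(1 - cos(113°)) = 3.3743 pm
Final wavelength: λ' = 7.5006 + 3.3743 = 10.8749 pm
Final photon energy: E' = hc/λ' = 114.0095 keV

Electron kinetic energy:
K_e = E - E' = 165.3000 - 114.0095 = 51.2905 keV

(Intermediate values are shown rounded; full precision is carried through to the final answer.)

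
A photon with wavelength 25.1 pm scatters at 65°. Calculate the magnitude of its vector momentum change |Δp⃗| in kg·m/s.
2.7643e-23 kg·m/s

Photon momentum magnitude is p = h/λ.

Initial momentum:
p₀ = h/λ = 6.6261e-34/2.5100e-11 = 2.6399e-23 kg·m/s

After scattering:
λ' = λ + Δλ = 25.1 + 1.4009 = 26.5009 pm
p' = h/λ' = 6.6261e-34/2.6501e-11 = 2.5003e-23 kg·m/s

Momentum is a vector; the scattered photon's direction makes angle θ = 65° with the incident direction. The magnitude of the vector change Δp⃗ = p⃗₀ − p⃗' is found from the law of cosines:
|Δp⃗|² = p₀² + p'² − 2p₀p'cos θ
|Δp⃗|² = (2.6399e-23)² + (2.5003e-23)² − 2·2.6399e-23·2.5003e-23·cos(65°)
|Δp⃗| = 2.7643e-23 kg·m/s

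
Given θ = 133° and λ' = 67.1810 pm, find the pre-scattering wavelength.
63.1000 pm

From λ' = λ + Δλ, we have λ = λ' - Δλ

First calculate the Compton shift:
Δλ = λ_C(1 - cos θ)
Δλ = 2.4263 × (1 - cos(133°))
Δλ = 2.4263 × 1.6820
Δλ = 4.0810 pm

Initial wavelength:
λ = λ' - Δλ
λ = 67.1810 - 4.0810
λ = 63.1000 pm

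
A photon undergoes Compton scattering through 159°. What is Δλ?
4.6915 pm

Using the Compton scattering formula:
Δλ = λ_C(1 - cos θ)

where λ_C = h/(m_e·c) ≈ 2.4263 pm is the Compton wavelength of an electron.

For θ = 159°:
cos(159°) = -0.9336
1 - cos(159°) = 1.9336

Δλ = 2.4263 × 1.9336
Δλ = 4.6915 pm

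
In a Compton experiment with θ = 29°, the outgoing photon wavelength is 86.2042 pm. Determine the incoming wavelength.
85.9000 pm

From λ' = λ + Δλ, we have λ = λ' - Δλ

First calculate the Compton shift:
Δλ = λ_C(1 - cos θ)
Δλ = 2.4263 × (1 - cos(29°))
Δλ = 2.4263 × 0.1254
Δλ = 0.3042 pm

Initial wavelength:
λ = λ' - Δλ
λ = 86.2042 - 0.3042
λ = 85.9000 pm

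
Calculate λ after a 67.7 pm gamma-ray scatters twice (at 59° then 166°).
73.6572 pm

Apply Compton shift twice:

First scattering at θ₁ = 59°:
Δλ₁ = λ_C(1 - cos(59°))
Δλ₁ = 2.4263 × 0.4850
Δλ₁ = 1.1767 pm

After first scattering:
λ₁ = 67.7 + 1.1767 = 68.8767 pm

Second scattering at θ₂ = 166°:
Δλ₂ = λ_C(1 - cos(166°))
Δλ₂ = 2.4263 × 1.9703
Δλ₂ = 4.7805 pm

Final wavelength:
λ₂ = 68.8767 + 4.7805 = 73.6572 pm

Total shift: Δλ_total = 1.1767 + 4.7805 = 5.9572 pm

(Intermediate values are shown rounded; full precision is carried through to the final answer.)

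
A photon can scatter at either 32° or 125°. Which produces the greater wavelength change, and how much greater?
125° produces the larger shift by a factor of 10.356

Calculate both shifts using Δλ = λ_C(1 - cos θ):

For θ₁ = 32°:
Δλ₁ = 2.4263 × (1 - cos(32°))
Δλ₁ = 2.4263 × 0.1520
Δλ₁ = 0.3687 pm

For θ₂ = 125°:
Δλ₂ = 2.4263 × (1 - cos(125°))
Δλ₂ = 2.4263 × 1.5736
Δλ₂ = 3.8180 pm

The 125° angle produces the larger shift.
Ratio: 3.8180/0.3687 = 10.356

(Intermediate values are shown rounded; full precision is carried through to the final answer.)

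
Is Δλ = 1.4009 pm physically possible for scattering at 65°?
Yes, consistent

Calculate the expected shift for θ = 65°:

Δλ_expected = λ_C(1 - cos(65°))
Δλ_expected = 2.4263 × (1 - cos(65°))
Δλ_expected = 2.4263 × 0.5774
Δλ_expected = 1.4009 pm

Given shift: 1.4009 pm
Expected shift: 1.4009 pm
Difference: 0.0000 pm

The values match. This is consistent with Compton scattering at the stated angle.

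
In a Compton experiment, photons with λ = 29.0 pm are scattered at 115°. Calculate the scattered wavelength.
32.4517 pm

Using the Compton scattering formula:
λ' = λ + Δλ = λ + λ_C(1 - cos θ)

Given:
- Initial wavelength λ = 29.0 pm
- Scattering angle θ = 115°
- Compton wavelength λ_C ≈ 2.4263 pm

Calculate the shift:
Δλ = 2.4263 × (1 - cos(115°))
Δλ = 2.4263 × 1.4226
Δλ = 3.4517 pm

Final wavelength:
λ' = 29.0 + 3.4517 = 32.4517 pm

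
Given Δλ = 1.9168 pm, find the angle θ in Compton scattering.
77.88°

From the Compton formula Δλ = λ_C(1 - cos θ), we can solve for θ:

cos θ = 1 - Δλ/λ_C

Given:
- Δλ = 1.9168 pm
- λ_C = h/(m_e·c) ≈ 2.42631024 pm

cos θ = 1 - 1.9168/2.42631024
cos θ = 1 - 0.790006
cos θ = 0.209994

θ = arccos(0.209994)
θ = 77.88°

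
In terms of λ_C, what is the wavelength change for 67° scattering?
0.6093 λ_C

The Compton shift formula is:
Δλ = λ_C(1 - cos θ)

Dividing both sides by λ_C:
Δλ/λ_C = 1 - cos θ

For θ = 67°:
Δλ/λ_C = 1 - cos(67°)
Δλ/λ_C = 1 - 0.3907
Δλ/λ_C = 0.6093

This means the shift is 0.6093 × λ_C = 1.4783 pm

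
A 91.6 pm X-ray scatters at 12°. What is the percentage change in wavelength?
0.0579%

Calculate the Compton shift:
Δλ = λ_C(1 - cos(12°))
Δλ = 2.4263 × (1 - cos(12°))
Δλ = 2.4263 × 0.0219
Δλ = 0.0530 pm

Percentage change:
(Δλ/λ₀) × 100 = (0.0530/91.6) × 100
= 0.0579%

(Intermediate values are shown rounded; full precision is carried through to the final answer.)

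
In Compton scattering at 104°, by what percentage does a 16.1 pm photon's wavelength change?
18.7161%

Calculate the Compton shift:
Δλ = λ_C(1 - cos(104°))
Δλ = 2.4263 × (1 - cos(104°))
Δλ = 2.4263 × 1.2419
Δλ = 3.0133 pm

Percentage change:
(Δλ/λ₀) × 100 = (3.0133/16.1) × 100
= 18.7161%

(Intermediate values are shown rounded; full precision is carried through to the final answer.)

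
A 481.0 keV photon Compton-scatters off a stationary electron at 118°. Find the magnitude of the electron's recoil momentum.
3.2210e-22 kg·m/s

The electron is initially at rest, so by conservation of momentum:
p⃗_e = p⃗₀ − p⃗'  (incident photon momentum minus scattered photon momentum)

Photon momentum magnitudes (p = h/λ = E/c):
λ₀ = hc/E₀ = 2.5776 pm → p₀ = h/λ₀ = 2.5706e-22 kg·m/s
Δλ = λ_C(1 − cos 118°) = 3.5654 pm
λ' = 6.1430 pm → p' = h/λ' = 1.0786e-22 kg·m/s

The scattered photon makes angle θ = 118° with the incident direction, so by the law of cosines:
|p⃗_e|² = p₀² + p'² − 2p₀p'cos θ
|p⃗_e|² = (2.5706e-22)² + (1.0786e-22)² − 2·2.5706e-22·1.0786e-22·cos(118°)
|p⃗_e| = 3.2210e-22 kg·m/s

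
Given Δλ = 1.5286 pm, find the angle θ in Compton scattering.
68.29°

From the Compton formula Δλ = λ_C(1 - cos θ), we can solve for θ:

cos θ = 1 - Δλ/λ_C

Given:
- Δλ = 1.5286 pm
- λ_C = h/(m_e·c) ≈ 2.42631024 pm

cos θ = 1 - 1.5286/2.42631024
cos θ = 1 - 0.630010
cos θ = 0.369990

θ = arccos(0.369990)
θ = 68.29°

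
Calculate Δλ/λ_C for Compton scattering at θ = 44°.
0.2807 λ_C

The Compton shift formula is:
Δλ = λ_C(1 - cos θ)

Dividing both sides by λ_C:
Δλ/λ_C = 1 - cos θ

For θ = 44°:
Δλ/λ_C = 1 - cos(44°)
Δλ/λ_C = 1 - 0.7193
Δλ/λ_C = 0.2807

This means the shift is 0.2807 × λ_C = 0.6810 pm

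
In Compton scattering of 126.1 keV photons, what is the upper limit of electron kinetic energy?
41.6699 keV

Maximum energy transfer occurs at θ = 180° (backscattering).

Initial photon: E₀ = 126.1 keV → λ₀ = 9.8322 pm

Maximum Compton shift (at 180°):
Δλ_max = 2λ_C = 2 × 2.4263 = 4.8526 pm

Final wavelength:
λ' = 9.8322 + 4.8526 = 14.6848 pm

Minimum photon energy (maximum energy to electron):
E'_min = hc/λ' = 84.4301 keV

Maximum electron kinetic energy:
K_max = E₀ - E'_min = 126.1000 - 84.4301 = 41.6699 keV

(Intermediate values are shown rounded; full precision is carried through to the final answer.)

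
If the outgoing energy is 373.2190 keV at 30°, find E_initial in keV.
413.7000 keV

Convert final energy to wavelength (hc ≈ 1239.842 keV·pm):
λ' = hc/E' = 1239.842 / 373.2190 = 3.3220 pm

Calculate the Compton shift:
Δλ = λ_C(1 - cos(30°))
Δλ = 2.4263 × (1 - cos(30°))
Δλ = 0.3251 pm

Initial wavelength:
λ = λ' - Δλ = 3.3220 - 0.3251 = 2.9970 pm

Initial energy:
E = hc/λ = 1239.842 / 2.9970 = 413.7000 keV

(Intermediate values are shown rounded; full precision is carried through to the final answer.)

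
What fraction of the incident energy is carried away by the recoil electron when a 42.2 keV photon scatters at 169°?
0.1406 (or 14.06%)

Calculate initial and final photon energies:

Initial: E₀ = 42.2 keV → λ₀ = 29.3801 pm
Compton shift: Δλ = 4.8080 pm
Final wavelength: λ' = 34.1882 pm
Final energy: E' = 36.2652 keV

Fractional energy loss:
(E₀ - E')/E₀ = (42.2000 - 36.2652)/42.2000
= 5.9348/42.2000
= 0.1406
= 14.06%

(Intermediate values are shown rounded; full precision is carried through to the final answer.)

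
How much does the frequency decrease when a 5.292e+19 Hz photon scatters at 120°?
2.070e+19 Hz (decrease)

Convert frequency to wavelength (c = 299792458 m/s):
λ₀ = c/f₀ = 299792458/5.292e+19 = 5.6650124e-12 m = 5.6650 pm

Calculate Compton shift:
Δλ = λ_C(1 - cos(120°)) = 3.6395 pm

Final wavelength:
λ' = λ₀ + Δλ = 5.6650 + 3.6395 = 9.3045 pm

Final frequency:
f' = c/λ' = 299792458/9.3044778e-12 = 3.2220235e+19 Hz

Frequency shift (decrease):
Δf = f₀ - f' = 5.292e+19 - 3.2220235e+19 = 2.070e+19 Hz

(Intermediate values are shown rounded; full precision is carried through to the final answer.)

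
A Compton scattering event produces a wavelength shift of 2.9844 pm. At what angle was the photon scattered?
103.30°

From the Compton formula Δλ = λ_C(1 - cos θ), we can solve for θ:

cos θ = 1 - Δλ/λ_C

Given:
- Δλ = 2.9844 pm
- λ_C = h/(m_e·c) ≈ 2.42631024 pm

cos θ = 1 - 2.9844/2.42631024
cos θ = 1 - 1.230016
cos θ = -0.230016

θ = arccos(-0.230016)
θ = 103.30°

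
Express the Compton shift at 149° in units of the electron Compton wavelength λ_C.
1.8572 λ_C

The Compton shift formula is:
Δλ = λ_C(1 - cos θ)

Dividing both sides by λ_C:
Δλ/λ_C = 1 - cos θ

For θ = 149°:
Δλ/λ_C = 1 - cos(149°)
Δλ/λ_C = 1 - -0.8572
Δλ/λ_C = 1.8572

This means the shift is 1.8572 × λ_C = 4.5061 pm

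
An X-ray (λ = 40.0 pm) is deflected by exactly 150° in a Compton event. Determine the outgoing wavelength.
44.5276 pm

Using the Compton formula: λ' = λ + λ_C(1 − cos θ)

For θ = 150°, cos θ = -√3/2 (exact) ≈ -0.8660, so:
1 − cos 150° = 1 − (-√3/2) ≈ 1.8660

Δλ = λ_C × 1.8660 = 2.4263 × 1.8660 = 4.5276 pm

λ' = 40.0 + 4.5276 = 44.5276 pm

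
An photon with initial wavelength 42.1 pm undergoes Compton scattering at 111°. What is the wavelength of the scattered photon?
45.3958 pm

Using the Compton scattering formula:
λ' = λ + Δλ = λ + λ_C(1 - cos θ)

Given:
- Initial wavelength λ = 42.1 pm
- Scattering angle θ = 111°
- Compton wavelength λ_C ≈ 2.4263 pm

Calculate the shift:
Δλ = 2.4263 × (1 - cos(111°))
Δλ = 2.4263 × 1.3584
Δλ = 3.2958 pm

Final wavelength:
λ' = 42.1 + 3.2958 = 45.3958 pm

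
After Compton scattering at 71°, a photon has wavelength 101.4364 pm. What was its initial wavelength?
99.8000 pm

From λ' = λ + Δλ, we have λ = λ' - Δλ

First calculate the Compton shift:
Δλ = λ_C(1 - cos θ)
Δλ = 2.4263 × (1 - cos(71°))
Δλ = 2.4263 × 0.6744
Δλ = 1.6364 pm

Initial wavelength:
λ = λ' - Δλ
λ = 101.4364 - 1.6364
λ = 99.8000 pm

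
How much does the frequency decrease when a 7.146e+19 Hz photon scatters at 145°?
3.664e+19 Hz (decrease)

Convert frequency to wavelength (c = 299792458 m/s):
λ₀ = c/f₀ = 299792458/7.146e+19 = 4.1952485e-12 m = 4.1952 pm

Calculate Compton shift:
Δλ = λ_C(1 - cos(145°)) = 4.4138 pm

Final wavelength:
λ' = λ₀ + Δλ = 4.1952 + 4.4138 = 8.6091 pm

Final frequency:
f' = c/λ' = 299792458/8.6090757e-12 = 3.4822839e+19 Hz

Frequency shift (decrease):
Δf = f₀ - f' = 7.146e+19 - 3.4822839e+19 = 3.664e+19 Hz

(Intermediate values are shown rounded; full precision is carried through to the final answer.)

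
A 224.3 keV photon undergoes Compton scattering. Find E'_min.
119.4427 keV (at θ = 180°)

The scattered photon has minimum energy when its wavelength is maximum, i.e., when the Compton shift Δλ = λ_C(1 − cos θ) is maximum. This occurs at θ = 180° (backscattering), giving Δλ_max = 2λ_C = 4.8526 pm.

Initial wavelength: λ₀ = hc/E₀ = 5.5276 pm
Maximum final wavelength: λ'_max = λ₀ + 2λ_C = 5.5276 + 4.8526 = 10.3802 pm
Minimum final energy: E'_min = hc/λ'_max = 119.4427 keV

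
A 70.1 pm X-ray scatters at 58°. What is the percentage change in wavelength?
1.6270%

Calculate the Compton shift:
Δλ = λ_C(1 - cos(58°))
Δλ = 2.4263 × (1 - cos(58°))
Δλ = 2.4263 × 0.4701
Δλ = 1.1406 pm

Percentage change:
(Δλ/λ₀) × 100 = (1.1406/70.1) × 100
= 1.6270%

(Intermediate values are shown rounded; full precision is carried through to the final answer.)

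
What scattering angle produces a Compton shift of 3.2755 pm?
110.49°

From the Compton formula Δλ = λ_C(1 - cos θ), we can solve for θ:

cos θ = 1 - Δλ/λ_C

Given:
- Δλ = 3.2755 pm
- λ_C = h/(m_e·c) ≈ 2.42631024 pm

cos θ = 1 - 3.2755/2.42631024
cos θ = 1 - 1.349992
cos θ = -0.349992

θ = arccos(-0.349992)
θ = 110.49°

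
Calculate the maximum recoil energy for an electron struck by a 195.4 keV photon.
84.6778 keV

Maximum energy transfer occurs at θ = 180° (backscattering).

Initial photon: E₀ = 195.4 keV → λ₀ = 6.3451 pm

Maximum Compton shift (at 180°):
Δλ_max = 2λ_C = 2 × 2.4263 = 4.8526 pm

Final wavelength:
λ' = 6.3451 + 4.8526 = 11.1978 pm

Minimum photon energy (maximum energy to electron):
E'_min = hc/λ' = 110.7222 keV

Maximum electron kinetic energy:
K_max = E₀ - E'_min = 195.4000 - 110.7222 = 84.6778 keV

(Intermediate values are shown rounded; full precision is carried through to the final answer.)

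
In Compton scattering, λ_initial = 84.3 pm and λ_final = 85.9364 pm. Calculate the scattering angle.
71.00°

First find the wavelength shift:
Δλ = λ' - λ = 85.9364 - 84.3 = 1.6364 pm

Using Δλ = λ_C(1 - cos θ), with λ_C = h/(m_e·c) ≈ 2.42631024 pm:
cos θ = 1 - Δλ/λ_C
cos θ = 1 - 1.6364/2.42631024
cos θ = 0.325560

θ = arccos(0.325560)
θ = 71.00°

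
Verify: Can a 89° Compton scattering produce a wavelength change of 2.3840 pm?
Yes, consistent

Calculate the expected shift for θ = 89°:

Δλ_expected = λ_C(1 - cos(89°))
Δλ_expected = 2.4263 × (1 - cos(89°))
Δλ_expected = 2.4263 × 0.9825
Δλ_expected = 2.3840 pm

Given shift: 2.3840 pm
Expected shift: 2.3840 pm
Difference: 0.0000 pm

The values match. This is consistent with Compton scattering at the stated angle.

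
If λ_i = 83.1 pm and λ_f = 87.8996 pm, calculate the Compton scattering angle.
168.00°

First find the wavelength shift:
Δλ = λ' - λ = 87.8996 - 83.1 = 4.7996 pm

Using Δλ = λ_C(1 - cos θ), with λ_C = h/(m_e·c) ≈ 2.42631024 pm:
cos θ = 1 - Δλ/λ_C
cos θ = 1 - 4.7996/2.42631024
cos θ = -0.978148

θ = arccos(-0.978148)
θ = 168.00°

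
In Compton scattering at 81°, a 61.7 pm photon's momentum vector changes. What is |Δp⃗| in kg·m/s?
1.3728e-23 kg·m/s

Photon momentum magnitude is p = h/λ.

Initial momentum:
p₀ = h/λ = 6.6261e-34/6.1700e-11 = 1.0739e-23 kg·m/s

After scattering:
λ' = λ + Δλ = 61.7 + 2.0468 = 63.7468 pm
p' = h/λ' = 6.6261e-34/6.3747e-11 = 1.0394e-23 kg·m/s

Momentum is a vector; the scattered photon's direction makes angle θ = 81° with the incident direction. The magnitude of the vector change Δp⃗ = p⃗₀ − p⃗' is found from the law of cosines:
|Δp⃗|² = p₀² + p'² − 2p₀p'cos θ
|Δp⃗|² = (1.0739e-23)² + (1.0394e-23)² − 2·1.0739e-23·1.0394e-23·cos(81°)
|Δp⃗| = 1.3728e-23 kg·m/s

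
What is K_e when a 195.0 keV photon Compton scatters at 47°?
21.1026 keV

By energy conservation: K_e = E_initial - E_final

First find the scattered photon energy:
Initial wavelength: λ = hc/E = 6.3582 pm
Compton shift: Δλ = λ_C(1 - cos(47°)) = 0.7716 pm
Final wavelength: λ' = 6.3582 + 0.7716 = 7.1297 pm
Final photon energy: E' = hc/λ' = 173.8974 keV

Electron kinetic energy:
K_e = E - E' = 195.0000 - 173.8974 = 21.1026 keV

(Intermediate values are shown rounded; full precision is carried through to the final answer.)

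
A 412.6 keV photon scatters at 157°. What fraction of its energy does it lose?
0.6079 (or 60.79%)

Calculate initial and final photon energies:

Initial: E₀ = 412.6 keV → λ₀ = 3.0049 pm
Compton shift: Δλ = 4.6597 pm
Final wavelength: λ' = 7.6647 pm
Final energy: E' = 161.7602 keV

Fractional energy loss:
(E₀ - E')/E₀ = (412.6000 - 161.7602)/412.6000
= 250.8398/412.6000
= 0.6079
= 60.79%

(Intermediate values are shown rounded; full precision is carried through to the final answer.)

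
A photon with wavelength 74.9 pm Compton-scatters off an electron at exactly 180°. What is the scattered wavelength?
79.7526 pm

Using the Compton formula: λ' = λ + λ_C(1 − cos θ)

For θ = 180°, cos θ = -1 (exact) = -1.0000, so:
1 − cos 180° = 1 − (-1) = 2.0000

Δλ = λ_C × 2.0000 = 2.4263 × 2.0000 = 4.8526 pm

λ' = 74.9 + 4.8526 = 79.7526 pm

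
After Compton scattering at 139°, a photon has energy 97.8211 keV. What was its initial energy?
147.3001 keV

Convert final energy to wavelength (hc ≈ 1239.842 keV·pm):
λ' = hc/E' = 1239.842 / 97.8211 = 12.6746 pm

Calculate the Compton shift:
Δλ = λ_C(1 - cos(139°))
Δλ = 2.4263 × (1 - cos(139°))
Δλ = 4.2575 pm

Initial wavelength:
λ = λ' - Δλ = 12.6746 - 4.2575 = 8.4171 pm

Initial energy:
E = hc/λ = 1239.842 / 8.4171 = 147.3001 keV

(Intermediate values are shown rounded; full precision is carried through to the final answer.)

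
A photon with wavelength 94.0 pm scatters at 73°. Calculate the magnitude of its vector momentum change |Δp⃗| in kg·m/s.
8.3112e-24 kg·m/s

Photon momentum magnitude is p = h/λ.

Initial momentum:
p₀ = h/λ = 6.6261e-34/9.4000e-11 = 7.0490e-24 kg·m/s

After scattering:
λ' = λ + Δλ = 94.0 + 1.7169 = 95.7169 pm
p' = h/λ' = 6.6261e-34/9.5717e-11 = 6.9226e-24 kg·m/s

Momentum is a vector; the scattered photon's direction makes angle θ = 73° with the incident direction. The magnitude of the vector change Δp⃗ = p⃗₀ − p⃗' is found from the law of cosines:
|Δp⃗|² = p₀² + p'² − 2p₀p'cos θ
|Δp⃗|² = (7.0490e-24)² + (6.9226e-24)² − 2·7.0490e-24·6.9226e-24·cos(73°)
|Δp⃗| = 8.3112e-24 kg·m/s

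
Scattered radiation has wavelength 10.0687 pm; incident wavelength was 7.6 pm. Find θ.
91.00°

First find the wavelength shift:
Δλ = λ' - λ = 10.0687 - 7.6 = 2.4687 pm

Using Δλ = λ_C(1 - cos θ), with λ_C = h/(m_e·c) ≈ 2.42631024 pm:
cos θ = 1 - Δλ/λ_C
cos θ = 1 - 2.4687/2.42631024
cos θ = -0.017471

θ = arccos(-0.017471)
θ = 91.00°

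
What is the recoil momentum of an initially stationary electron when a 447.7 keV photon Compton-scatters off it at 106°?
2.9140e-22 kg·m/s

The electron is initially at rest, so by conservation of momentum:
p⃗_e = p⃗₀ − p⃗'  (incident photon momentum minus scattered photon momentum)

Photon momentum magnitudes (p = h/λ = E/c):
λ₀ = hc/E₀ = 2.7694 pm → p₀ = h/λ₀ = 2.3926e-22 kg·m/s
Δλ = λ_C(1 − cos 106°) = 3.0951 pm
λ' = 5.8645 pm → p' = h/λ' = 1.1299e-22 kg·m/s

The scattered photon makes angle θ = 106° with the incident direction, so by the law of cosines:
|p⃗_e|² = p₀² + p'² − 2p₀p'cos θ
|p⃗_e|² = (2.3926e-22)² + (1.1299e-22)² − 2·2.3926e-22·1.1299e-22·cos(106°)
|p⃗_e| = 2.9140e-22 kg·m/s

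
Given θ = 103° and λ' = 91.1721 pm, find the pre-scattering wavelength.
88.2000 pm

From λ' = λ + Δλ, we have λ = λ' - Δλ

First calculate the Compton shift:
Δλ = λ_C(1 - cos θ)
Δλ = 2.4263 × (1 - cos(103°))
Δλ = 2.4263 × 1.2250
Δλ = 2.9721 pm

Initial wavelength:
λ = λ' - Δλ
λ = 91.1721 - 2.9721
λ = 88.2000 pm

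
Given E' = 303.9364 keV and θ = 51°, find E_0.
389.9000 keV

Convert final energy to wavelength (hc ≈ 1239.842 keV·pm):
λ' = hc/E' = 1239.842 / 303.9364 = 4.0793 pm

Calculate the Compton shift:
Δλ = λ_C(1 - cos(51°))
Δλ = 2.4263 × (1 - cos(51°))
Δλ = 0.8994 pm

Initial wavelength:
λ = λ' - Δλ = 4.0793 - 0.8994 = 3.1799 pm

Initial energy:
E = hc/λ = 1239.842 / 3.1799 = 389.9000 keV

(Intermediate values are shown rounded; full precision is carried through to the final answer.)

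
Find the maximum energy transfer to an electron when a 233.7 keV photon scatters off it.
111.6430 keV

Maximum energy transfer occurs at θ = 180° (backscattering).

Initial photon: E₀ = 233.7 keV → λ₀ = 5.3053 pm

Maximum Compton shift (at 180°):
Δλ_max = 2λ_C = 2 × 2.4263 = 4.8526 pm

Final wavelength:
λ' = 5.3053 + 4.8526 = 10.1579 pm

Minimum photon energy (maximum energy to electron):
E'_min = hc/λ' = 122.0570 keV

Maximum electron kinetic energy:
K_max = E₀ - E'_min = 233.7000 - 122.0570 = 111.6430 keV

(Intermediate values are shown rounded; full precision is carried through to the final answer.)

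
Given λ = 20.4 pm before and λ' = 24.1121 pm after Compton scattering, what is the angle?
122.00°

First find the wavelength shift:
Δλ = λ' - λ = 24.1121 - 20.4 = 3.7121 pm

Using Δλ = λ_C(1 - cos θ), with λ_C = h/(m_e·c) ≈ 2.42631024 pm:
cos θ = 1 - Δλ/λ_C
cos θ = 1 - 3.7121/2.42631024
cos θ = -0.529936

θ = arccos(-0.529936)
θ = 122.00°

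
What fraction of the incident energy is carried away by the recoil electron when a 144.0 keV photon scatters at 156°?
0.3503 (or 35.03%)

Calculate initial and final photon energies:

Initial: E₀ = 144.0 keV → λ₀ = 8.6100 pm
Compton shift: Δλ = 4.6429 pm
Final wavelength: λ' = 13.2529 pm
Final energy: E' = 93.5527 keV

Fractional energy loss:
(E₀ - E')/E₀ = (144.0000 - 93.5527)/144.0000
= 50.4473/144.0000
= 0.3503
= 35.03%

(Intermediate values are shown rounded; full precision is carried through to the final answer.)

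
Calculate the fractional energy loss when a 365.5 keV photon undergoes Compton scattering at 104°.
0.4704 (or 47.04%)

Calculate initial and final photon energies:

Initial: E₀ = 365.5 keV → λ₀ = 3.3922 pm
Compton shift: Δλ = 3.0133 pm
Final wavelength: λ' = 6.4055 pm
Final energy: E' = 193.5599 keV

Fractional energy loss:
(E₀ - E')/E₀ = (365.5000 - 193.5599)/365.5000
= 171.9401/365.5000
= 0.4704
= 47.04%

(Intermediate values are shown rounded; full precision is carried through to the final answer.)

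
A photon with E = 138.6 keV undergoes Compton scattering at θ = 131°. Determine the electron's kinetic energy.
42.9596 keV

By energy conservation: K_e = E_initial - E_final

First find the scattered photon energy:
Initial wavelength: λ = hc/E = 8.9455 pm
Compton shift: Δλ = λ_C(1 - cos(131°)) = 4.0181 pm
Final wavelength: λ' = 8.9455 + 4.0181 = 12.9636 pm
Final photon energy: E' = hc/λ' = 95.6404 keV

Electron kinetic energy:
K_e = E - E' = 138.6000 - 95.6404 = 42.9596 keV

(Intermediate values are shown rounded; full precision is carried through to the final answer.)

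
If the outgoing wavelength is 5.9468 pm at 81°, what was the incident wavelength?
3.9000 pm

From λ' = λ + Δλ, we have λ = λ' - Δλ

First calculate the Compton shift:
Δλ = λ_C(1 - cos θ)
Δλ = 2.4263 × (1 - cos(81°))
Δλ = 2.4263 × 0.8436
Δλ = 2.0468 pm

Initial wavelength:
λ = λ' - Δλ
λ = 5.9468 - 2.0468
λ = 3.9000 pm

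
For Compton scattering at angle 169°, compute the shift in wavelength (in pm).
4.8080 pm

Using the Compton scattering formula:
Δλ = λ_C(1 - cos θ)

where λ_C = h/(m_e·c) ≈ 2.4263 pm is the Compton wavelength of an electron.

For θ = 169°:
cos(169°) = -0.9816
1 - cos(169°) = 1.9816

Δλ = 2.4263 × 1.9816
Δλ = 4.8080 pm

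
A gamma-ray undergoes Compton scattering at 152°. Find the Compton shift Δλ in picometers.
4.5686 pm

Using the Compton scattering formula:
Δλ = λ_C(1 - cos θ)

where λ_C = h/(m_e·c) ≈ 2.4263 pm is the Compton wavelength of an electron.

For θ = 152°:
cos(152°) = -0.8829
1 - cos(152°) = 1.8829

Δλ = 2.4263 × 1.8829
Δλ = 4.5686 pm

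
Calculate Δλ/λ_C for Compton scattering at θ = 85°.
0.9128 λ_C

The Compton shift formula is:
Δλ = λ_C(1 - cos θ)

Dividing both sides by λ_C:
Δλ/λ_C = 1 - cos θ

For θ = 85°:
Δλ/λ_C = 1 - cos(85°)
Δλ/λ_C = 1 - 0.0872
Δλ/λ_C = 0.9128

This means the shift is 0.9128 × λ_C = 2.2148 pm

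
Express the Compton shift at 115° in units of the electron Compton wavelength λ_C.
1.4226 λ_C

The Compton shift formula is:
Δλ = λ_C(1 - cos θ)

Dividing both sides by λ_C:
Δλ/λ_C = 1 - cos θ

For θ = 115°:
Δλ/λ_C = 1 - cos(115°)
Δλ/λ_C = 1 - -0.4226
Δλ/λ_C = 1.4226

This means the shift is 1.4226 × λ_C = 3.4517 pm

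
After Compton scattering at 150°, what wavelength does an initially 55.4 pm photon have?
59.9276 pm

Using the Compton formula: λ' = λ + λ_C(1 − cos θ)

For θ = 150°, cos θ = -√3/2 (exact) ≈ -0.8660, so:
1 − cos 150° = 1 − (-√3/2) ≈ 1.8660

Δλ = λ_C × 1.8660 = 2.4263 × 1.8660 = 4.5276 pm

λ' = 55.4 + 4.5276 = 59.9276 pm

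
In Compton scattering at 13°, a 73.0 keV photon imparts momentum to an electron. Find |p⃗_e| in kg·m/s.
8.8179e-24 kg·m/s

The electron is initially at rest, so by conservation of momentum:
p⃗_e = p⃗₀ − p⃗'  (incident photon momentum minus scattered photon momentum)

Photon momentum magnitudes (p = h/λ = E/c):
λ₀ = hc/E₀ = 16.9841 pm → p₀ = h/λ₀ = 3.9013e-23 kg·m/s
Δλ = λ_C(1 − cos 13°) = 0.0622 pm
λ' = 17.0463 pm → p' = h/λ' = 3.8871e-23 kg·m/s

The scattered photon makes angle θ = 13° with the incident direction, so by the law of cosines:
|p⃗_e|² = p₀² + p'² − 2p₀p'cos θ
|p⃗_e|² = (3.9013e-23)² + (3.8871e-23)² − 2·3.9013e-23·3.8871e-23·cos(13°)
|p⃗_e| = 8.8179e-24 kg·m/s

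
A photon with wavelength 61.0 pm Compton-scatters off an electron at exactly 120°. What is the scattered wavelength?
64.6395 pm

Using the Compton formula: λ' = λ + λ_C(1 − cos θ)

For θ = 120°, cos θ = -1/2 (exact) = -0.5000, so:
1 − cos 120° = 1 − (-1/2) = 1.5000

Δλ = λ_C × 1.5000 = 2.4263 × 1.5000 = 3.6395 pm

λ' = 61.0 + 3.6395 = 64.6395 pm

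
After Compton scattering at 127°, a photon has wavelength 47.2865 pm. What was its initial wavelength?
43.4000 pm

From λ' = λ + Δλ, we have λ = λ' - Δλ

First calculate the Compton shift:
Δλ = λ_C(1 - cos θ)
Δλ = 2.4263 × (1 - cos(127°))
Δλ = 2.4263 × 1.6018
Δλ = 3.8865 pm

Initial wavelength:
λ = λ' - Δλ
λ = 47.2865 - 3.8865
λ = 43.4000 pm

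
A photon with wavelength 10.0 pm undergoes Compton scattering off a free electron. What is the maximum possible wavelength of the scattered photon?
14.8526 pm (at θ = 180°)

The Compton shift is Δλ = λ_C(1 − cos θ).

Since cos θ ranges from −1 to 1, the factor (1 − cos θ) ranges from 0 to 2; the maximum shift occurs at θ = 180° (backscattering):
Δλ_max = 2λ_C = 2 × 2.4263 pm = 4.8526 pm

Maximum scattered wavelength:
λ'_max = λ₀ + Δλ_max = 10.0 + 4.8526 = 14.8526 pm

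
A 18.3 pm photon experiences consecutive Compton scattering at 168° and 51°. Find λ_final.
23.9990 pm

Apply Compton shift twice:

First scattering at θ₁ = 168°:
Δλ₁ = λ_C(1 - cos(168°))
Δλ₁ = 2.4263 × 1.9781
Δλ₁ = 4.7996 pm

After first scattering:
λ₁ = 18.3 + 4.7996 = 23.0996 pm

Second scattering at θ₂ = 51°:
Δλ₂ = λ_C(1 - cos(51°))
Δλ₂ = 2.4263 × 0.3707
Δλ₂ = 0.8994 pm

Final wavelength:
λ₂ = 23.0996 + 0.8994 = 23.9990 pm

Total shift: Δλ_total = 4.7996 + 0.8994 = 5.6990 pm

(Intermediate values are shown rounded; full precision is carried through to the final answer.)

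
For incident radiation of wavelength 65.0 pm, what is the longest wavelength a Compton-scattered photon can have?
69.8526 pm (at θ = 180°)

The Compton shift is Δλ = λ_C(1 − cos θ).

Since cos θ ranges from −1 to 1, the factor (1 − cos θ) ranges from 0 to 2; the maximum shift occurs at θ = 180° (backscattering):
Δλ_max = 2λ_C = 2 × 2.4263 pm = 4.8526 pm

Maximum scattered wavelength:
λ'_max = λ₀ + Δλ_max = 65.0 + 4.8526 = 69.8526 pm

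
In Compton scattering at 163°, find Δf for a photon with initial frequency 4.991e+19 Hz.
2.203e+19 Hz (decrease)

Convert frequency to wavelength (c = 299792458 m/s):
λ₀ = c/f₀ = 299792458/4.991e+19 = 6.0066612e-12 m = 6.0067 pm

Calculate Compton shift:
Δλ = λ_C(1 - cos(163°)) = 4.7466 pm

Final wavelength:
λ' = λ₀ + Δλ = 6.0067 + 4.7466 = 10.7533 pm

Final frequency:
f' = c/λ' = 299792458/1.0753263e-11 = 2.7879207e+19 Hz

Frequency shift (decrease):
Δf = f₀ - f' = 4.991e+19 - 2.7879207e+19 = 2.203e+19 Hz

(Intermediate values are shown rounded; full precision is carried through to the final answer.)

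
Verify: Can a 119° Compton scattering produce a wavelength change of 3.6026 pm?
Yes, consistent

Calculate the expected shift for θ = 119°:

Δλ_expected = λ_C(1 - cos(119°))
Δλ_expected = 2.4263 × (1 - cos(119°))
Δλ_expected = 2.4263 × 1.4848
Δλ_expected = 3.6026 pm

Given shift: 3.6026 pm
Expected shift: 3.6026 pm
Difference: 0.0000 pm

The values match. This is consistent with Compton scattering at the stated angle.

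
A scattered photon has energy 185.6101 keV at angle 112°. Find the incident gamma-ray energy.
370.6999 keV

Convert final energy to wavelength (hc ≈ 1239.842 keV·pm):
λ' = hc/E' = 1239.842 / 185.6101 = 6.6798 pm

Calculate the Compton shift:
Δλ = λ_C(1 - cos(112°))
Δλ = 2.4263 × (1 - cos(112°))
Δλ = 3.3352 pm

Initial wavelength:
λ = λ' - Δλ = 6.6798 - 3.3352 = 3.3446 pm

Initial energy:
E = hc/λ = 1239.842 / 3.3446 = 370.6999 keV

(Intermediate values are shown rounded; full precision is carried through to the final answer.)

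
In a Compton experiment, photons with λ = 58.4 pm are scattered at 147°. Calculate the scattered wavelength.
62.8612 pm

Using the Compton scattering formula:
λ' = λ + Δλ = λ + λ_C(1 - cos θ)

Given:
- Initial wavelength λ = 58.4 pm
- Scattering angle θ = 147°
- Compton wavelength λ_C ≈ 2.4263 pm

Calculate the shift:
Δλ = 2.4263 × (1 - cos(147°))
Δλ = 2.4263 × 1.8387
Δλ = 4.4612 pm

Final wavelength:
λ' = 58.4 + 4.4612 = 62.8612 pm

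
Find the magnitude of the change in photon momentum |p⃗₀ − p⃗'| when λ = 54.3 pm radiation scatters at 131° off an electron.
2.1446e-23 kg·m/s

Photon momentum magnitude is p = h/λ.

Initial momentum:
p₀ = h/λ = 6.6261e-34/5.4300e-11 = 1.2203e-23 kg·m/s

After scattering:
λ' = λ + Δλ = 54.3 + 4.0181 = 58.3181 pm
p' = h/λ' = 6.6261e-34/5.8318e-11 = 1.1362e-23 kg·m/s

Momentum is a vector; the scattered photon's direction makes angle θ = 131° with the incident direction. The magnitude of the vector change Δp⃗ = p⃗₀ − p⃗' is found from the law of cosines:
|Δp⃗|² = p₀² + p'² − 2p₀p'cos θ
|Δp⃗|² = (1.2203e-23)² + (1.1362e-23)² − 2·1.2203e-23·1.1362e-23·cos(131°)
|Δp⃗| = 2.1446e-23 kg·m/s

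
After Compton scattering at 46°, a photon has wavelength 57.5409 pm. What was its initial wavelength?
56.8000 pm

From λ' = λ + Δλ, we have λ = λ' - Δλ

First calculate the Compton shift:
Δλ = λ_C(1 - cos θ)
Δλ = 2.4263 × (1 - cos(46°))
Δλ = 2.4263 × 0.3053
Δλ = 0.7409 pm

Initial wavelength:
λ = λ' - Δλ
λ = 57.5409 - 0.7409
λ = 56.8000 pm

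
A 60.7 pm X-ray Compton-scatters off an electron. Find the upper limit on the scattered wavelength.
65.5526 pm (at θ = 180°)

The Compton shift is Δλ = λ_C(1 − cos θ).

Since cos θ ranges from −1 to 1, the factor (1 − cos θ) ranges from 0 to 2; the maximum shift occurs at θ = 180° (backscattering):
Δλ_max = 2λ_C = 2 × 2.4263 pm = 4.8526 pm

Maximum scattered wavelength:
λ'_max = λ₀ + Δλ_max = 60.7 + 4.8526 = 65.5526 pm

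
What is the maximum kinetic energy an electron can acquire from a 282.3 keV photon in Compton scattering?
148.1840 keV

Maximum energy transfer occurs at θ = 180° (backscattering).

Initial photon: E₀ = 282.3 keV → λ₀ = 4.3919 pm

Maximum Compton shift (at 180°):
Δλ_max = 2λ_C = 2 × 2.4263 = 4.8526 pm

Final wavelength:
λ' = 4.3919 + 4.8526 = 9.2446 pm

Minimum photon energy (maximum energy to electron):
E'_min = hc/λ' = 134.1160 keV

Maximum electron kinetic energy:
K_max = E₀ - E'_min = 282.3000 - 134.1160 = 148.1840 keV

(Intermediate values are shown rounded; full precision is carried through to the final answer.)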